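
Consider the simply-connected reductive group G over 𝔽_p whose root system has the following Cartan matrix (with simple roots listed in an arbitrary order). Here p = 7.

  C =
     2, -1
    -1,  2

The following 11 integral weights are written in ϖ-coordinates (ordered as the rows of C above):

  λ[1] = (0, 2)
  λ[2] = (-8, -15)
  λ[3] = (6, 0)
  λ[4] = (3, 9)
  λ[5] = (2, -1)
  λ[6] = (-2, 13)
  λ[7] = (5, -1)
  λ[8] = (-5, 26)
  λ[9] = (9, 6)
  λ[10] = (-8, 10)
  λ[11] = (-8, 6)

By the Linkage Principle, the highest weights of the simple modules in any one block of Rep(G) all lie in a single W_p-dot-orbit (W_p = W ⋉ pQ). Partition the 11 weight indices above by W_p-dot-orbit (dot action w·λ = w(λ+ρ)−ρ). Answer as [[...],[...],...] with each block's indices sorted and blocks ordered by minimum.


C ↔ A_2 under row/col permutation; |W(A_2)| = 6.

Ā_7 reps of the 11 weights (A_2, coords as presented):

  λ_1+ρ ↦ (1, 3)
  λ_2+ρ ↦ (7, 0)
  λ_3+ρ ↦ (6, 0)
  λ_4+ρ ↦ (3, 0)
  λ_5+ρ ↦ (3, 0)
  λ_6+ρ ↦ (6, 0)
  λ_7+ρ ↦ (6, 0)
  λ_8+ρ ↦ (4, 2)
  λ_9+ρ ↦ (3, 0)
  λ_10+ρ ↦ (3, 0)
  λ_11+ρ ↦ (7, 0)

These 11 weights hit 5 W_7-dot-orbits; sizes (1, 2, 3, 4, 1):

[[1], [2, 11], [3, 6, 7], [4, 5, 9, 10], [8]]


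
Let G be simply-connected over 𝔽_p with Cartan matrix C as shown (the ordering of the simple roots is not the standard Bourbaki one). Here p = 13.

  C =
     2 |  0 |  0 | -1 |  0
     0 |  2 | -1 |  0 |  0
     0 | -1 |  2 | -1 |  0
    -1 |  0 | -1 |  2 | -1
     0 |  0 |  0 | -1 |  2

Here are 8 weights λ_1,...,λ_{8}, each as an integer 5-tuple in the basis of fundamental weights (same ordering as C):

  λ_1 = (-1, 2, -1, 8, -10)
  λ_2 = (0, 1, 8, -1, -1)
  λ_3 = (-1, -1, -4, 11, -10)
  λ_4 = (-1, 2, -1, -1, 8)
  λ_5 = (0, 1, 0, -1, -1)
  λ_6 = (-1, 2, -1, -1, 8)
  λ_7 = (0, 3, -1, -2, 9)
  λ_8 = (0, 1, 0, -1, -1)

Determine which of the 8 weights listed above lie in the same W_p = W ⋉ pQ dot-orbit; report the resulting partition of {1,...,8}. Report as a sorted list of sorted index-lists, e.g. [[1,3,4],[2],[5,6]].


Cartan matrix: type D_5 (|W|=1920); un-permuting the 5 rows.

Alcove-folded reps (p=13, 8 weights, presented ϖ-order):

  λ_1 → (0, 3, 0, 0, 9)
  λ_2 → (1, 2, 1, 0, 0)
  λ_3 → (0, 3, 0, 0, 9)
  λ_4 → (0, 3, 0, 0, 9)
  λ_5 → (1, 2, 1, 0, 0)
  λ_6 → (0, 3, 0, 0, 9)
  λ_7 → (0, 3, 0, 0, 9)
  λ_8 → (1, 2, 1, 0, 0)

Linkage partition of the 8 weights (2 classes, p=13):

[[1, 3, 4, 6, 7], [2, 5, 8]]


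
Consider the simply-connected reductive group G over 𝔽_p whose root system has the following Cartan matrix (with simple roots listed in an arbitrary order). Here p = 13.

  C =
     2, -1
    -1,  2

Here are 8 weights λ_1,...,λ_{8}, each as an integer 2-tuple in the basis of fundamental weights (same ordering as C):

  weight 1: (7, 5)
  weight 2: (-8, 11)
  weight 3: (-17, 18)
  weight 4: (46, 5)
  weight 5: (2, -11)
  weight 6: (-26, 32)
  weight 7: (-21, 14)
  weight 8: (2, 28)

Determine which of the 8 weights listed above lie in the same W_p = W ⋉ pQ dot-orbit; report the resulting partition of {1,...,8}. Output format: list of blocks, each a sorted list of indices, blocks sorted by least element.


A_2 Cartan matrix, 2 simple roots permuted; ρ=(1,1).

λ_j+ρ reflected into Ā_13 (⟨·,θ^∨⟩≤13); 2-tuples as given:

    λ_1+ρ ↦ (7, 5)
    λ_2+ρ ↦ (7, 5)
    λ_3+ρ ↦ (7, 3)
    λ_4+ρ ↦ (7, 5)
    λ_5+ρ ↦ (7, 3)
    λ_6+ρ ↦ (7, 5)
    λ_7+ρ ↦ (6, 2)
    λ_8+ρ ↦ (7, 3)

Grouping the 8 weights by Ā_13-representative: 3 linkage classes.

[[1, 2, 4, 6], [3, 5, 8], [7]]


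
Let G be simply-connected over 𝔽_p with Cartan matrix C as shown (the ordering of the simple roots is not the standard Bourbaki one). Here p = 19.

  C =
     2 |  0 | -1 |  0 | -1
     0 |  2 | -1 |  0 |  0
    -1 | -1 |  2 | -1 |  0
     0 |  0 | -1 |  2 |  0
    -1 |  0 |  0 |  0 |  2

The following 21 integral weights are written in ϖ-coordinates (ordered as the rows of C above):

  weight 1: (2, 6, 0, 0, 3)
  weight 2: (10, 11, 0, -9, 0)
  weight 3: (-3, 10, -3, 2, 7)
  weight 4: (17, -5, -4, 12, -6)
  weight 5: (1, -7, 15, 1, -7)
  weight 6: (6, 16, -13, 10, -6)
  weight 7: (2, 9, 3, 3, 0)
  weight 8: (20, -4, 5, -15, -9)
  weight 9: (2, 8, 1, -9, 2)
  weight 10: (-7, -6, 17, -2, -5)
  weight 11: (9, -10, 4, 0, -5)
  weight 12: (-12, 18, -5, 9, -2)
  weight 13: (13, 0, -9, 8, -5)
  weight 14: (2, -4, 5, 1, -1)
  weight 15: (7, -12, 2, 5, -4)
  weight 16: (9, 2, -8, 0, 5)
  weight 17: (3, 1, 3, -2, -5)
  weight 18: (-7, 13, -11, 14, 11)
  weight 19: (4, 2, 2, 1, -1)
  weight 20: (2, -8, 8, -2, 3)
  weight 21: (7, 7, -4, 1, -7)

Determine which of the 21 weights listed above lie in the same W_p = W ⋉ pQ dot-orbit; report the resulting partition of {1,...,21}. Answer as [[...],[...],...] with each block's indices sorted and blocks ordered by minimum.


Type D_5, rank 5, |W|=1920; reorder rows/cols to standard.

Folding the 21 weights λ_j+ρ into Ā_19 (reps in the given 5-coord order):

    [1] (2, 7, 1, 1, 4)
    [2] (1, 5, 1, 1, 5)
    [3] (2, 7, 1, 1, 4)
    [4] (0, 2, 3, 1, 4)
    [5] (1, 5, 1, 1, 5)
    [6] (1, 5, 1, 1, 5)
    [7] (2, 7, 1, 1, 4)
    [8] (3, 3, 3, 2, 0)
    [9] (3, 3, 3, 2, 0)
    [10] (1, 5, 1, 1, 5)
    [11] (2, 5, 1, 3, 4)
    [12] (0, 2, 3, 1, 4)
    [13] (2, 7, 1, 1, 4)
    [14] (3, 3, 3, 2, 0)
    [15] (3, 3, 3, 2, 0)
    [16] (0, 1, 3, 3, 6)
    [17] (0, 2, 3, 1, 4)
    [18] (0, 2, 3, 1, 4)
    [19] (3, 3, 3, 2, 0)
    [20] (2, 7, 1, 1, 4)
    [21] (1, 5, 1, 1, 5)

Grouping the 21 weights by Ā_19-representative: 6 linkage classes.

[[1, 3, 7, 13, 20], [2, 5, 6, 10, 21], [4, 12, 17, 18], [8, 9, 14, 15, 19], [11], [16]]


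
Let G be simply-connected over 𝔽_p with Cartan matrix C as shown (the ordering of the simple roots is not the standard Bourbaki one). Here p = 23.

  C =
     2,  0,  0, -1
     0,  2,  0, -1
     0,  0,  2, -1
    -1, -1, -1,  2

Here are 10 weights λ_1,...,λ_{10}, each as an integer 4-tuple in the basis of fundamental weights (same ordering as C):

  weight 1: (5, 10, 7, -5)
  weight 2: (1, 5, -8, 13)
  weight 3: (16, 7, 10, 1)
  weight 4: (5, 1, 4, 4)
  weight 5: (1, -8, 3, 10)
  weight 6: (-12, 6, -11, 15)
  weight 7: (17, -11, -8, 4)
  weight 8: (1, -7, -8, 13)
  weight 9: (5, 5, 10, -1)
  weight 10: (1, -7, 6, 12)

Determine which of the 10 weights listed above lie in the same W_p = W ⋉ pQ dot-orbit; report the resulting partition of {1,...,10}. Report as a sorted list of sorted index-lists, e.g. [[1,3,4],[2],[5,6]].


Type D_4, rank 4, |W|=192; reorder rows/cols to standard.

Folding the 10 weights λ_j+ρ into Ā_23 (reps in the given 4-coord order):

  1: (2, 7, 4, 4)
  2: (2, 6, 7, 1)
  3: (2, 7, 4, 4)
  4: (6, 2, 5, 5)
  5: (2, 7, 4, 4)
  6: (6, 2, 5, 5)
  7: (6, 2, 5, 5)
  8: (2, 6, 7, 1)
  9: (6, 6, 11, 0)
  10: (2, 6, 7, 1)

Partition of {1..10} into 4 W_23-dot-orbits:

[[1, 3, 5], [2, 8, 10], [4, 6, 7], [9]]


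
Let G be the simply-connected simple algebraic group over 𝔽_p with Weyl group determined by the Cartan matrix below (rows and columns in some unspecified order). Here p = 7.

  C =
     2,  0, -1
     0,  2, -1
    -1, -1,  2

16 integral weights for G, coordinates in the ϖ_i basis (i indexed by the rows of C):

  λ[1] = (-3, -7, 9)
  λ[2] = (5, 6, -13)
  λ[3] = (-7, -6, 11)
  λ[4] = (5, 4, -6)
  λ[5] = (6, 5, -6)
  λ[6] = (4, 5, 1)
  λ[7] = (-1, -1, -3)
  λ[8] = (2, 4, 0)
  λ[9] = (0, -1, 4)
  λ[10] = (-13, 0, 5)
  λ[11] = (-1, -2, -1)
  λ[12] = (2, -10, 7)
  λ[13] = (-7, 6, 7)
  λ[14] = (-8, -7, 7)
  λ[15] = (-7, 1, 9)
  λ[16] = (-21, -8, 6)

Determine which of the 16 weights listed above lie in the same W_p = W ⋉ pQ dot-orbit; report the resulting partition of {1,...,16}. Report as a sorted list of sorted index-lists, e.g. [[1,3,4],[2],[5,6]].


C ↔ A_3 under row/col permutation; |W(A_3)| = 24.

Ā_7 reps of the 16 weights (A_3, coords as presented):

  λ_1 → (1, 3, 1)
  λ_2 → (1, 0, 1)
  λ_3 → (1, 0, 1)
  λ_4 → (1, 0, 5)
  λ_5 → (1, 0, 5)
  λ_6 → (1, 0, 1)
  λ_7 → (0, 0, 2)
  λ_8 → (1, 3, 1)
  λ_9 → (1, 0, 5)
  λ_10 → (1, 0, 1)
  λ_11 → (1, 0, 0)
  λ_12 → (1, 3, 1)
  λ_13 → (1, 0, 1)
  λ_14 → (1, 0, 5)
  λ_15 → (1, 3, 1)
  λ_16 → (1, 0, 0)

These 16 weights hit 5 W_7-dot-orbits; sizes (4, 5, 4, 1, 2):

[[1, 8, 12, 15], [2, 3, 6, 10, 13], [4, 5, 9, 14], [7], [11, 16]]


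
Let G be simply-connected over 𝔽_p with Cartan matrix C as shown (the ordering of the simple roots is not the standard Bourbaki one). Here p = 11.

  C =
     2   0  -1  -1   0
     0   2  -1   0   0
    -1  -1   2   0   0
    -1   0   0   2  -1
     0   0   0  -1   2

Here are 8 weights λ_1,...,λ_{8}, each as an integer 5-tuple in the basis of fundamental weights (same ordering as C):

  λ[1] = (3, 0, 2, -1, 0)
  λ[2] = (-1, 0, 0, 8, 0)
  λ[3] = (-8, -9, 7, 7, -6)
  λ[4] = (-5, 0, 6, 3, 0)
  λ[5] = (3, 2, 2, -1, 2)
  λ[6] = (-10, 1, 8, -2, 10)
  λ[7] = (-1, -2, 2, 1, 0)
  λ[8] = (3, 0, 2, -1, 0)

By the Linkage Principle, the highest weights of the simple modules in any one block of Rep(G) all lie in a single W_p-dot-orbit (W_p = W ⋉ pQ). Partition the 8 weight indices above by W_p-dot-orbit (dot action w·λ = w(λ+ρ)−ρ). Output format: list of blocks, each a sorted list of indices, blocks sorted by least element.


C ↔ A_5 under row/col permutation; |W(A_5)| = 720.

λ_j+ρ reflected into Ā_11 (⟨·,θ^∨⟩≤11); 5-tuples as given:

  1: (4, 1, 3, 0, 1) · 2: (0, 0, 1, 9, 0) · 3: (4, 1, 3, 0, 1) · 4: (4, 1, 3, 0, 1) · 5: (4, 1, 3, 0, 1) · 6: (0, 0, 1, 9, 0) · 7: (0, 1, 2, 2, 1) · 8: (4, 1, 3, 0, 1)

The 8 indices split into 3 linkage classes (same alcove rep ⇔ same W_11-dot-orbit):

[[1, 3, 4, 5, 8], [2, 6], [7]]


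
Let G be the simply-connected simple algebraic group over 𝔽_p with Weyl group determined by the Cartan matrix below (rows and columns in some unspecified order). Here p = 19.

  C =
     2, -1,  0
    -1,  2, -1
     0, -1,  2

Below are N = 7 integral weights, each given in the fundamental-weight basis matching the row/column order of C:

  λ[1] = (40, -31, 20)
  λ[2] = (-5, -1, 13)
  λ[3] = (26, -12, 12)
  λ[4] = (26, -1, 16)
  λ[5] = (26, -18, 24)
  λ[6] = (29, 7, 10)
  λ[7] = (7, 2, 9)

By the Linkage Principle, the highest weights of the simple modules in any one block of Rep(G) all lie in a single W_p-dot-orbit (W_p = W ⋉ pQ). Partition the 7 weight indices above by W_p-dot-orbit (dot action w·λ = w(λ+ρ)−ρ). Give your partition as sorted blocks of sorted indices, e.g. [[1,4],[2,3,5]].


C ↔ A_3 under row/col permutation; |W(A_3)| = 24.

λ_j+ρ reflected into Ā_19 (⟨·,θ^∨⟩≤19); 3-tuples as given:

    λ_1+ρ ↦ (6, 3, 8)
    λ_2+ρ ↦ (0, 4, 10)
    λ_3+ρ ↦ (6, 3, 8)
    λ_4+ρ ↦ (6, 2, 0)
    λ_5+ρ ↦ (6, 3, 8)
    λ_6+ρ ↦ (11, 0, 8)
    λ_7+ρ ↦ (6, 3, 8)

4 distinct reps among the 7 weights ⇒ 4 W_19-linkage classes:

[[1, 3, 5, 7], [2], [4], [6]]


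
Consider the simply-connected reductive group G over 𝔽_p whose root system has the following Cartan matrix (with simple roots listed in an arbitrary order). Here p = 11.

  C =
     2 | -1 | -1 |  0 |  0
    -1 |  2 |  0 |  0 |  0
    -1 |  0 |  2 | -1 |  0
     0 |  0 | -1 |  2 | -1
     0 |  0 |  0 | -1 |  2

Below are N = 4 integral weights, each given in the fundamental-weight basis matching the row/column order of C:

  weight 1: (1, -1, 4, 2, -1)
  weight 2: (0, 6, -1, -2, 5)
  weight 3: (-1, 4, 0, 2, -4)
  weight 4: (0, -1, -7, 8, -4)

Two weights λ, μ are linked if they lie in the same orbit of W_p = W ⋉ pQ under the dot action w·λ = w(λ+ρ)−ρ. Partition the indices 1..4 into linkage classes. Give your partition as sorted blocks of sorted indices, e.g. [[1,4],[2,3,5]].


Type A_5, rank 5, |W|=720; reorder rows/cols to standard.

W_11-reps of the 4 weights in Ā_11 (same 5-coord order as C):

  λ_1 → (2, 0, 5, 3, 0)
  λ_2 → (0, 5, 1, 0, 3)
  λ_3 → (0, 5, 1, 0, 3)
  λ_4 → (0, 5, 1, 0, 3)

2 distinct reps among the 4 weights ⇒ 2 W_11-linkage classes:

[[1], [2, 3, 4]]


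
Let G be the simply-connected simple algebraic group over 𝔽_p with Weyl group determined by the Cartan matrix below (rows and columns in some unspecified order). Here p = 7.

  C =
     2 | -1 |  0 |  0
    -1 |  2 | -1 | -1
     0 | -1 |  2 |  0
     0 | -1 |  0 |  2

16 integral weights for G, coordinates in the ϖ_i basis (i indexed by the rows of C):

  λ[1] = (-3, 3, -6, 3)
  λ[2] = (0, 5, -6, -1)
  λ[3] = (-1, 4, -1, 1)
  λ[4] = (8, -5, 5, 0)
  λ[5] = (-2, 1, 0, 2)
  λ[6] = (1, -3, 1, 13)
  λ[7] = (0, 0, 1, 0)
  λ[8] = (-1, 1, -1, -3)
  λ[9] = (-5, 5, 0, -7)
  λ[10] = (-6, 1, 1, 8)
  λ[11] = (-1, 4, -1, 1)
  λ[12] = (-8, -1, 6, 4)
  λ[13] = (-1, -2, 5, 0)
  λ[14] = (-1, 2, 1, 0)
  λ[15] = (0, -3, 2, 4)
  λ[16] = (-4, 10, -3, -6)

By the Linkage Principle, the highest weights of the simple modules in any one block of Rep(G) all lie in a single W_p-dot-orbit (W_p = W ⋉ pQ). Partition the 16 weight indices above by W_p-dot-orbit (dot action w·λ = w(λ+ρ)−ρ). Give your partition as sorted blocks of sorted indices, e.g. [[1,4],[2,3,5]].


D_4 Cartan matrix, 4 simple roots permuted; ρ=(1,1,1,1).

Alcove-folded reps (p=7, 16 weights, presented ϖ-order):

  [1] (1, 1, 2, 1) · [2] (1, 0, 5, 0) · [3] (0, 0, 0, 2) · [4] (1, 1, 2, 1) · [5] (1, 1, 1, 3) · [6] (0, 0, 0, 2) · [7] (1, 1, 2, 1) · [8] (0, 0, 0, 2) · [9] (0, 1, 3, 2) · [10] (1, 1, 2, 1) · [11] (0, 0, 0, 2) · [12] (0, 0, 0, 2) · [13] (1, 0, 5, 0) · [14] (0, 1, 2, 1) · [15] (1, 1, 1, 3) · [16] (1, 1, 2, 1)

6 distinct reps among the 16 weights ⇒ 6 W_7-linkage classes:

[[1, 4, 7, 10, 16], [2, 13], [3, 6, 8, 11, 12], [5, 15], [9], [14]]


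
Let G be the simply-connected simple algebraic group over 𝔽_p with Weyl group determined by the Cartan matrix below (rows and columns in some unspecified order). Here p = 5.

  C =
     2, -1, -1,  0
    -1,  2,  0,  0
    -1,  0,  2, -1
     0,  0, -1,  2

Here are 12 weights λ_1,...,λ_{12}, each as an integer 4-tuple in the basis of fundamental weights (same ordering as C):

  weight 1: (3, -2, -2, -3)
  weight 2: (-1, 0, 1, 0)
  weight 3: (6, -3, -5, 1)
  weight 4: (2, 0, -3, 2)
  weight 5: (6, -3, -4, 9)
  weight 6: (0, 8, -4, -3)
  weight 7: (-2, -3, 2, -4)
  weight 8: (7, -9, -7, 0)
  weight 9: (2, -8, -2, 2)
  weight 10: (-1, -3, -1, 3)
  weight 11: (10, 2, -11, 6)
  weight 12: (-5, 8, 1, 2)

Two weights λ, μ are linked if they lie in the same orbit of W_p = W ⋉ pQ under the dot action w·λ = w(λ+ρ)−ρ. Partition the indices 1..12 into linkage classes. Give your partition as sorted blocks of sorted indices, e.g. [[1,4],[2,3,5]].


Root system A_4: the 4×4 matrix C matches after relabeling.

Folding the 12 weights λ_j+ρ into Ā_5 (reps in the given 4-coord order):

  λ_1 → (0, 1, 2, 1);  λ_2 → (0, 1, 2, 1);  λ_3 → (1, 0, 2, 0);  λ_4 → (1, 1, 2, 1);  λ_5 → (1, 0, 2, 0);  λ_6 → (0, 0, 2, 2);  λ_7 → (1, 0, 2, 0);  λ_8 → (0, 0, 2, 2);  λ_9 → (1, 0, 2, 0);  λ_10 → (0, 0, 2, 2);  λ_11 → (1, 1, 2, 1);  λ_12 → (0, 0, 2, 2)

4 distinct reps among the 12 weights ⇒ 4 W_5-linkage classes:

[[1, 2], [3, 5, 7, 9], [4, 11], [6, 8, 10, 12]]


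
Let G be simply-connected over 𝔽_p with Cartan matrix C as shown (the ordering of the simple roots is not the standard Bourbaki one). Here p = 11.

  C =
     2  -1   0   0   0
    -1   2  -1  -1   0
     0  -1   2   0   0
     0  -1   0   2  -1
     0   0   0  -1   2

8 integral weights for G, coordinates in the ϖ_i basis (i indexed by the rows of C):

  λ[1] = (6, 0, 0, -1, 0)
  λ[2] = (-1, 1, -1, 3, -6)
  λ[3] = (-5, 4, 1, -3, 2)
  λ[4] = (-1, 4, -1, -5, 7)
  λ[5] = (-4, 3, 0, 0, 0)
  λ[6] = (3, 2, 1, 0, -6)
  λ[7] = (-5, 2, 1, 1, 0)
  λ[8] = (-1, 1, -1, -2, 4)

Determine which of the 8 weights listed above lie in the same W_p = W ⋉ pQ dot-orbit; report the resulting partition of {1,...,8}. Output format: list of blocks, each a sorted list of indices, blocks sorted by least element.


Cartan matrix: type D_5 (|W|=1920); un-permuting the 5 rows.

W_11-reps of the 8 weights in Ā_11 (same 5-coord order as C):

  λ_1+ρ ↦ (7, 1, 1, 0, 1);  λ_2+ρ ↦ (0, 1, 0, 1, 4);  λ_3+ρ ↦ (3, 1, 1, 1, 1);  λ_4+ρ ↦ (0, 1, 0, 1, 4);  λ_5+ρ ↦ (3, 1, 1, 1, 1);  λ_6+ρ ↦ (3, 1, 1, 1, 1);  λ_7+ρ ↦ (3, 1, 1, 1, 1);  λ_8+ρ ↦ (0, 1, 0, 1, 4)

Grouping the 8 weights by Ā_11-representative: 3 linkage classes.

[[1], [2, 4, 8], [3, 5, 6, 7]]


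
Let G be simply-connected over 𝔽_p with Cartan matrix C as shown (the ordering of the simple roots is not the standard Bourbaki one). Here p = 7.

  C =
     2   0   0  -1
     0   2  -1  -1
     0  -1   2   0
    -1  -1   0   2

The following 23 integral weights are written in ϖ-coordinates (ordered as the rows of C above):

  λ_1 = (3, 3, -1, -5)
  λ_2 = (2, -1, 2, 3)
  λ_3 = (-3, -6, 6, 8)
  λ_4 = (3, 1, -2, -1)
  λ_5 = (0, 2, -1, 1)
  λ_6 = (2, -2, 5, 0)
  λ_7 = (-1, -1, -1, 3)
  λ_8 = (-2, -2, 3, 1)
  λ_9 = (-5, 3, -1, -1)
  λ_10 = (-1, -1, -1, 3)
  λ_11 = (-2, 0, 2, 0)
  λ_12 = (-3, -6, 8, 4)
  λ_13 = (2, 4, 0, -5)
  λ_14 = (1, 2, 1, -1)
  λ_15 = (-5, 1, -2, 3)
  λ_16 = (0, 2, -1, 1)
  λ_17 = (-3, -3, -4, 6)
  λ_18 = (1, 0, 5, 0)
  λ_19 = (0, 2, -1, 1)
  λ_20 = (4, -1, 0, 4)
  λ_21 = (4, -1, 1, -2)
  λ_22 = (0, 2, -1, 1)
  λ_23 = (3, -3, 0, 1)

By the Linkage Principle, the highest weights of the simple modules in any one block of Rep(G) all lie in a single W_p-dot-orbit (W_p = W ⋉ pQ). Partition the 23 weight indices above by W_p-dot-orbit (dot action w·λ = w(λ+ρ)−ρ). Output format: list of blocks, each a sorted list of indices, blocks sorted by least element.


Root system A_4: the 4×4 matrix C matches after relabeling.

Alcove-folded reps (p=7, 23 weights, presented ϖ-order):

  λ_1+ρ ↦ (0, 0, 0, 4);  λ_2+ρ ↦ (0, 0, 0, 4);  λ_3+ρ ↦ (2, 3, 2, 0);  λ_4+ρ ↦ (4, 1, 1, 0);  λ_5+ρ ↦ (1, 3, 0, 2);  λ_6+ρ ↦ (1, 1, 3, 0);  λ_7+ρ ↦ (0, 0, 0, 4);  λ_8+ρ ↦ (1, 1, 3, 0);  λ_9+ρ ↦ (0, 0, 0, 4);  λ_10+ρ ↦ (0, 0, 0, 4);  λ_11+ρ ↦ (1, 1, 3, 0);  λ_12+ρ ↦ (2, 3, 2, 0);  λ_13+ρ ↦ (1, 1, 1, 3);  λ_14+ρ ↦ (2, 3, 2, 0);  λ_15+ρ ↦ (4, 1, 1, 0);  λ_16+ρ ↦ (1, 3, 0, 2);  λ_17+ρ ↦ (2, 3, 2, 0);  λ_18+ρ ↦ (1, 1, 3, 0);  λ_19+ρ ↦ (1, 3, 0, 2);  λ_20+ρ ↦ (1, 3, 0, 2);  λ_21+ρ ↦ (4, 1, 1, 0);  λ_22+ρ ↦ (1, 3, 0, 2);  λ_23+ρ ↦ (4, 1, 1, 0)

The 23 indices split into 6 linkage classes (same alcove rep ⇔ same W_7-dot-orbit):

[[1, 2, 7, 9, 10], [3, 12, 14, 17], [4, 15, 21, 23], [5, 16, 19, 20, 22], [6, 8, 11, 18], [13]]


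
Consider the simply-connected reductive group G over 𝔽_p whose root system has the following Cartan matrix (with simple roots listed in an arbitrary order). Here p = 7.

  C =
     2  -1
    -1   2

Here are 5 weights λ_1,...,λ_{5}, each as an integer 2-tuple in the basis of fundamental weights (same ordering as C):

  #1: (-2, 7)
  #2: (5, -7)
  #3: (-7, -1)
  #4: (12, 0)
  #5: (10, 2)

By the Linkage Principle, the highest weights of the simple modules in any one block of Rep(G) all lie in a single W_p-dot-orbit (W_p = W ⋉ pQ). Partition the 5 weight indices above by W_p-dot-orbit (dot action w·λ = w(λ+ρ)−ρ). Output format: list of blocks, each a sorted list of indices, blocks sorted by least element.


Cartan matrix: type A_2 (|W|=6); un-permuting the 2 rows.

Each λ_j+ρ reduced to Ā_7; 2-tuples below use C's row order:

  λ_1 → (0, 6) · λ_2 → (0, 6) · λ_3 → (0, 6) · λ_4 → (0, 6) · λ_5 → (0, 4)

Grouping the 5 weights by Ā_7-representative: 2 linkage classes.

[[1, 2, 3, 4], [5]]


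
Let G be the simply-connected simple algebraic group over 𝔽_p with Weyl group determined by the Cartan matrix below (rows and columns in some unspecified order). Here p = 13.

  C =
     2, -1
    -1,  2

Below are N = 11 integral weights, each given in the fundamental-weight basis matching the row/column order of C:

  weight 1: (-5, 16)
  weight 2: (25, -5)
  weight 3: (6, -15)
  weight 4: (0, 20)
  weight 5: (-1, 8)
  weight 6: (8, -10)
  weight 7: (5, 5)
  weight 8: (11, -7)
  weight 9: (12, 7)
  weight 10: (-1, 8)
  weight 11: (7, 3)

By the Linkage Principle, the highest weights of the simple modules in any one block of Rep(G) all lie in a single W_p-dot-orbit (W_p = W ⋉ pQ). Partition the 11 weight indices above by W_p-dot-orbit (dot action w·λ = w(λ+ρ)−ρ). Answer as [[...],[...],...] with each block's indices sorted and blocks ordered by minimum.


Dynkin diagram of C (from the 2 off-diagonal −1 entries): A_2.

Each λ_j+ρ reduced to Ā_13; 2-tuples below use C's row order:

  λ_1 → (0, 9);  λ_2 → (0, 9);  λ_3 → (6, 6);  λ_4 → (8, 4);  λ_5 → (0, 9);  λ_6 → (0, 9);  λ_7 → (6, 6);  λ_8 → (6, 6);  λ_9 → (5, 0);  λ_10 → (0, 9);  λ_11 → (8, 4)

Linkage partition of the 11 weights (4 classes, p=13):

[[1, 2, 5, 6, 10], [3, 7, 8], [4, 11], [9]]


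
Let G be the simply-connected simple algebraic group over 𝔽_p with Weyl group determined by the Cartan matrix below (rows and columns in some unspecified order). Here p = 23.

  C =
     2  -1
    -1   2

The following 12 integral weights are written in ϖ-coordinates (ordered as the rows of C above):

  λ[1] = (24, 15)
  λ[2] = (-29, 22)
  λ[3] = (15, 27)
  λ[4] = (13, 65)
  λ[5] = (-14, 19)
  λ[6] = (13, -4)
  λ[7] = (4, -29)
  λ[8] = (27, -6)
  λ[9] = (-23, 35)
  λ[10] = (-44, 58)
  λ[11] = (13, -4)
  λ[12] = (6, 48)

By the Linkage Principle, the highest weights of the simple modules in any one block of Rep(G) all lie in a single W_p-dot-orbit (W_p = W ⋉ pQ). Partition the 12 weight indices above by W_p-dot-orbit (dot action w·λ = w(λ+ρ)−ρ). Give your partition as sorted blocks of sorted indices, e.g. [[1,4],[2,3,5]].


Dynkin diagram of C (from the 2 off-diagonal −1 entries): A_2.

Alcove-folded reps (p=23, 12 weights, presented ϖ-order):

  [1] (5, 2);  [2] (18, 0);  [3] (5, 2);  [4] (11, 3);  [5] (13, 7);  [6] (11, 3);  [7] (18, 0);  [8] (18, 0);  [9] (9, 1);  [10] (13, 7);  [11] (11, 3);  [12] (13, 7)

The 12 indices split into 5 linkage classes (same alcove rep ⇔ same W_23-dot-orbit):

[[1, 3], [2, 7, 8], [4, 6, 11], [5, 10, 12], [9]]


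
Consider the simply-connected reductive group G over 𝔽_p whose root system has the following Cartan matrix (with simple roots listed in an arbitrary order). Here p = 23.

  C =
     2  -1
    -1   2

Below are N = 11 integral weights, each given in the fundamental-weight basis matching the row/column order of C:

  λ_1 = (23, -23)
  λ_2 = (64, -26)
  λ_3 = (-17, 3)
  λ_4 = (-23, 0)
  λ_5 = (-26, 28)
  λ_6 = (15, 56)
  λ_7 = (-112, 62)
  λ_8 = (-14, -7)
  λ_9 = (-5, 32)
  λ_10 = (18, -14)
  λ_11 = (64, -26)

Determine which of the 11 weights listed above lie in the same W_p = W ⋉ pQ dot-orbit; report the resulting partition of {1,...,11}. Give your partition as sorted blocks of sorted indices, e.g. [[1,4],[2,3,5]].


Cartan matrix: type A_2 (|W|=6); un-permuting the 2 rows.

Ā_23 reps of the 11 weights (A_2, coords as presented):

  1: (1, 21);  2: (17, 2);  3: (4, 12);  4: (1, 21);  5: (17, 2);  6: (4, 12);  7: (17, 2);  8: (6, 13);  9: (6, 13);  10: (6, 13);  11: (17, 2)

The 11 indices split into 4 linkage classes (same alcove rep ⇔ same W_23-dot-orbit):

[[1, 4], [2, 5, 7, 11], [3, 6], [8, 9, 10]]


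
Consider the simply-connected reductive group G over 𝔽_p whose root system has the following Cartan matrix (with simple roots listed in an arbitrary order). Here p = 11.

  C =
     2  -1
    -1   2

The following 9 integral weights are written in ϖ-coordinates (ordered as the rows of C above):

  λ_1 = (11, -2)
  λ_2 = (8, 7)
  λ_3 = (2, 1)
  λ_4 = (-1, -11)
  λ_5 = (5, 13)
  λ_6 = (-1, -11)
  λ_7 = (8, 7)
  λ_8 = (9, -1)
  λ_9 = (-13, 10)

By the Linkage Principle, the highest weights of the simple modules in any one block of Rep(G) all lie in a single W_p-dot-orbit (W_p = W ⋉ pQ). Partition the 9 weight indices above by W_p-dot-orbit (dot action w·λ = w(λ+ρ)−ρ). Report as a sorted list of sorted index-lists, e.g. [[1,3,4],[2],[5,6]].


Cartan matrix: type A_2 (|W|=6); un-permuting the 2 rows.

Alcove-folded reps (p=11, 9 weights, presented ϖ-order):

  λ_1 → (10, 0);  λ_2 → (3, 2);  λ_3 → (3, 2);  λ_4 → (10, 0);  λ_5 → (3, 2);  λ_6 → (10, 0);  λ_7 → (3, 2);  λ_8 → (10, 0);  λ_9 → (10, 0)

The 9 indices split into 2 linkage classes (same alcove rep ⇔ same W_11-dot-orbit):

[[1, 4, 6, 8, 9], [2, 3, 5, 7]]


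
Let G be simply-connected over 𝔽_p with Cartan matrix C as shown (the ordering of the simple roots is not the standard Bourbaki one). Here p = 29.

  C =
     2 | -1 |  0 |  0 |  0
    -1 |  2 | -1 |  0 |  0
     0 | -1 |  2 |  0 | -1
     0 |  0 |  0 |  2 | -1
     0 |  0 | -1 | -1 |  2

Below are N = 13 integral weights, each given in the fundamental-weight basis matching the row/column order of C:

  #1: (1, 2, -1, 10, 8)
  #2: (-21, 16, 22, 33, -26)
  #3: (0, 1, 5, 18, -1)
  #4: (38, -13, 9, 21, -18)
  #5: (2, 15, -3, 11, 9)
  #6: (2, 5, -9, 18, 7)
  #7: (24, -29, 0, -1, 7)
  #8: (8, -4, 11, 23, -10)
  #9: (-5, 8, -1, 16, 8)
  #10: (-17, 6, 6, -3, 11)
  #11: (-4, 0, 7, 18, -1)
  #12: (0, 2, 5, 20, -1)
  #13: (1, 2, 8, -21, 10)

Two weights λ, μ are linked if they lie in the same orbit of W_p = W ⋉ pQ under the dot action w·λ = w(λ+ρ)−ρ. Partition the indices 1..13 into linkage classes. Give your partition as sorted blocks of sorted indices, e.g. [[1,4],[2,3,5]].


Cartan matrix: type A_5 (|W|=720); un-permuting the 5 rows.

W_29-reps of the 13 weights in Ā_29 (same 5-coord order as C):

    1: (2, 3, 0, 11, 9)
    2: (2, 3, 0, 11, 9)
    3: (1, 2, 6, 19, 0)
    4: (7, 7, 2, 2, 8)
    5: (7, 7, 2, 2, 8)
    6: (1, 2, 6, 19, 0)
    7: (1, 2, 6, 19, 0)
    8: (2, 3, 0, 11, 9)
    9: (2, 3, 0, 11, 9)
    10: (7, 7, 2, 2, 8)
    11: (1, 2, 6, 19, 0)
    12: (1, 2, 6, 19, 0)
    13: (2, 3, 0, 11, 9)

These 13 weights hit 3 W_29-dot-orbits; sizes (5, 5, 3):

[[1, 2, 8, 9, 13], [3, 6, 7, 11, 12], [4, 5, 10]]


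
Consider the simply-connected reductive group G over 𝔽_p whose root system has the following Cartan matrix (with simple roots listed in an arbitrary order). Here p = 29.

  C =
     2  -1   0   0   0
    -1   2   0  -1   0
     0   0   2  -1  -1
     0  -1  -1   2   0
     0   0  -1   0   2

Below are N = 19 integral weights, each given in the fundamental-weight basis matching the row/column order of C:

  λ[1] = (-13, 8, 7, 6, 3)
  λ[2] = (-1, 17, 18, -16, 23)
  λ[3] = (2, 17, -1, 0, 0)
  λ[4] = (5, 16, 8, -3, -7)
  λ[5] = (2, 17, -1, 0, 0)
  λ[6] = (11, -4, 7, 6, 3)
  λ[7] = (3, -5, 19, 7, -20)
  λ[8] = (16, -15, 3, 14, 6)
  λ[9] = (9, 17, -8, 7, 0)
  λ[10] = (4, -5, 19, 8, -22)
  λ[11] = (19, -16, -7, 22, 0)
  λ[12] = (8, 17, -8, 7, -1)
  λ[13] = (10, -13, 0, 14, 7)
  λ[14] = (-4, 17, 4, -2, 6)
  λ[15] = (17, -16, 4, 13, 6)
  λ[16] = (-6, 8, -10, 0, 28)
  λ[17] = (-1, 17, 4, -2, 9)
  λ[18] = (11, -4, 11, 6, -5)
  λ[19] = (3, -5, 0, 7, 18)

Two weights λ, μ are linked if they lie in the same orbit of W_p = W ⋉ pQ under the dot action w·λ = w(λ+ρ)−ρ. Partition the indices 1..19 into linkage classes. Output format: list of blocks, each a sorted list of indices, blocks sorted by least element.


Root system A_5: the 5×5 matrix C matches after relabeling.

W_29-reps of the 19 weights in Ā_29 (same 5-coord order as C):

  λ_1+ρ ↦ (9, 3, 8, 4, 4)
  λ_2+ρ ↦ (3, 14, 4, 1, 7)
  λ_3+ρ ↦ (3, 18, 0, 1, 1)
  λ_4+ρ ↦ (5, 15, 1, 2, 5)
  λ_5+ρ ↦ (3, 18, 0, 1, 1)
  λ_6+ρ ↦ (9, 3, 8, 4, 4)
  λ_7+ρ ↦ (0, 4, 1, 4, 19)
  λ_8+ρ ↦ (3, 14, 4, 1, 7)
  λ_9+ρ ↦ (3, 18, 0, 1, 1)
  λ_10+ρ ↦ (0, 4, 1, 4, 19)
  λ_11+ρ ↦ (5, 15, 1, 2, 5)
  λ_12+ρ ↦ (3, 18, 0, 1, 1)
  λ_13+ρ ↦ (1, 11, 1, 3, 8)
  λ_14+ρ ↦ (3, 14, 4, 1, 7)
  λ_15+ρ ↦ (3, 14, 4, 1, 7)
  λ_16+ρ ↦ (0, 4, 1, 4, 19)
  λ_17+ρ ↦ (3, 14, 4, 1, 7)
  λ_18+ρ ↦ (9, 3, 8, 4, 4)
  λ_19+ρ ↦ (0, 4, 1, 4, 19)

Partition of {1..19} into 6 W_29-dot-orbits:

[[1, 6, 18], [2, 8, 14, 15, 17], [3, 5, 9, 12], [4, 11], [7, 10, 16, 19], [13]]


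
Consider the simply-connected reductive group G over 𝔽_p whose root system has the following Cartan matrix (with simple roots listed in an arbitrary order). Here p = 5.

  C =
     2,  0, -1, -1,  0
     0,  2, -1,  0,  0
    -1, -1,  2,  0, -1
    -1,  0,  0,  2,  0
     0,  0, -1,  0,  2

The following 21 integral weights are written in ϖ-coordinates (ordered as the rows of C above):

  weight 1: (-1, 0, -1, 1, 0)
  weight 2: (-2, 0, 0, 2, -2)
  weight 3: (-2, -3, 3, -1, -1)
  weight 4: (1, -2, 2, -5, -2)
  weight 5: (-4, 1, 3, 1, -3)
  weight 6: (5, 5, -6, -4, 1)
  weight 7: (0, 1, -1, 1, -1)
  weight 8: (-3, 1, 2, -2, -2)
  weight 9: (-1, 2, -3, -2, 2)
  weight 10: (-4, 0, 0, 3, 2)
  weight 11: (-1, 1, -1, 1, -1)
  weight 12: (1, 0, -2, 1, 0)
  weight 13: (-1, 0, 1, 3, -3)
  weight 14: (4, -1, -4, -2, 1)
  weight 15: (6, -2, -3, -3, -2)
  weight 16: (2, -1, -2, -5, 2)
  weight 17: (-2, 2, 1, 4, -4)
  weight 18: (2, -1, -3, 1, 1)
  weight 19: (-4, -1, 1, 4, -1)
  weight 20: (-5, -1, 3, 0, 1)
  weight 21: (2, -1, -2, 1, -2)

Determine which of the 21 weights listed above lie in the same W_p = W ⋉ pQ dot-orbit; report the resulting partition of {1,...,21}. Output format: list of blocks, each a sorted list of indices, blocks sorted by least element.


Cartan matrix: type D_5 (|W|=1920); un-permuting the 5 rows.

λ_j+ρ reflected into Ā_5 (⟨·,θ^∨⟩≤5); 5-tuples as given:

  [1] (0, 1, 0, 2, 1)
  [2] (0, 0, 1, 2, 0)
  [3] (0, 2, 1, 1, 0)
  [4] (0, 0, 1, 2, 0)
  [5] (1, 1, 0, 0, 1)
  [6] (1, 1, 0, 0, 1)
  [7] (0, 2, 0, 2, 0)
  [8] (0, 1, 1, 2, 0)
  [9] (0, 0, 1, 2, 0)
  [10] (1, 1, 0, 0, 1)
  [11] (0, 2, 0, 2, 0)
  [12] (0, 0, 1, 2, 0)
  [13] (0, 1, 1, 2, 0)
  [14] (0, 2, 1, 1, 0)
  [15] (1, 1, 0, 0, 1)
  [16] (0, 1, 1, 2, 0)
  [17] (1, 1, 0, 0, 1)
  [18] (0, 2, 0, 2, 0)
  [19] (0, 0, 1, 2, 0)
  [20] (0, 1, 0, 2, 1)
  [21] (0, 1, 1, 2, 0)

6 distinct reps among the 21 weights ⇒ 6 W_5-linkage classes:

[[1, 20], [2, 4, 9, 12, 19], [3, 14], [5, 6, 10, 15, 17], [7, 11, 18], [8, 13, 16, 21]]


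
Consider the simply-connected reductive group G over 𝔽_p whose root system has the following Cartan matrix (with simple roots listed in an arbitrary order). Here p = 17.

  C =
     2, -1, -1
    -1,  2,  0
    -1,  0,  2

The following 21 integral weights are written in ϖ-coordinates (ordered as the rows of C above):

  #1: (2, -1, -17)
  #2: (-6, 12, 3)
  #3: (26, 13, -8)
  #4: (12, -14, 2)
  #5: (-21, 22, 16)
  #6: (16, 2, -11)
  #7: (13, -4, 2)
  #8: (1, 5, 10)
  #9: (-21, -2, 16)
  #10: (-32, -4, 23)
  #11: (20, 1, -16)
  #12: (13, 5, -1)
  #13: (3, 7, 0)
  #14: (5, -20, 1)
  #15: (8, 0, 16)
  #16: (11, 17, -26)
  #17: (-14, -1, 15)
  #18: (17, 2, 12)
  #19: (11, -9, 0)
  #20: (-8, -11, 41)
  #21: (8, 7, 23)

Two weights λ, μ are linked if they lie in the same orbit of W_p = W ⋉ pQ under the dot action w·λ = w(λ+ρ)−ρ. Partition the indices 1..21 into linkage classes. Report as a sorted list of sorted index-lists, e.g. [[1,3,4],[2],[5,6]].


C ↔ A_3 under row/col permutation; |W(A_3)| = 24.

Folding the 21 weights λ_j+ρ into Ā_17 (reps in the given 3-coord order):

    1: (0, 13, 3)
    2: (4, 8, 1)
    3: (7, 0, 7)
    4: (0, 13, 3)
    5: (11, 3, 3)
    6: (7, 0, 7)
    7: (11, 3, 3)
    8: (2, 4, 9)
    9: (0, 13, 3)
    10: (7, 0, 7)
    11: (2, 4, 9)
    12: (11, 3, 3)
    13: (4, 8, 1)
    14: (2, 4, 9)
    15: (0, 9, 7)
    16: (4, 8, 1)
    17: (0, 13, 3)
    18: (0, 13, 3)
    19: (4, 8, 1)
    20: (0, 9, 7)
    21: (0, 9, 7)

The 21 indices split into 6 linkage classes (same alcove rep ⇔ same W_17-dot-orbit):

[[1, 4, 9, 17, 18], [2, 13, 16, 19], [3, 6, 10], [5, 7, 12], [8, 11, 14], [15, 20, 21]]


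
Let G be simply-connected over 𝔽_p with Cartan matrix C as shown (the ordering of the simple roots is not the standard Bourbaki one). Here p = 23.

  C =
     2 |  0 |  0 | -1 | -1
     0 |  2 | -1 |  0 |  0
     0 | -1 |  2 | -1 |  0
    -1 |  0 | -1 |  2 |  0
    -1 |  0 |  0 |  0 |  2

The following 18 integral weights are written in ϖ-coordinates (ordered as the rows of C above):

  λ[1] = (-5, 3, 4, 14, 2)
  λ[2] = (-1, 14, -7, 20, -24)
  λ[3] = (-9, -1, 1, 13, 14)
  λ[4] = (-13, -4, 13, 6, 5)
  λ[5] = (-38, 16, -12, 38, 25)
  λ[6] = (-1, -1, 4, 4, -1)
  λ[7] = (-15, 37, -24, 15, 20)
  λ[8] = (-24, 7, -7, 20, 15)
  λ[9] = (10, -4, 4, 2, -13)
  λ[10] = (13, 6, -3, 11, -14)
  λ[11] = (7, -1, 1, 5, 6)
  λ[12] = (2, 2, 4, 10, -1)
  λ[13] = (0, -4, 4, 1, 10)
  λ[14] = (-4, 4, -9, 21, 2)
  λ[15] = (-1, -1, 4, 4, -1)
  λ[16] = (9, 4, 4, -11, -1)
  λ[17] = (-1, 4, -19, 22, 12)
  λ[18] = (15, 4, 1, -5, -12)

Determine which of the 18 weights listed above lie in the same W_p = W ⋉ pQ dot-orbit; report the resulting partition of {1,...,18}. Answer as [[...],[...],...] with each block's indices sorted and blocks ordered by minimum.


A_5 Cartan matrix, 5 simple roots permuted; ρ=(1,1,1,1,1).

W_23-reps of the 18 weights in Ā_23 (same 5-coord order as C):

  λ_1+ρ ↦ (3, 3, 5, 11, 0)
  λ_2+ρ ↦ (8, 0, 2, 6, 7)
  λ_3+ρ ↦ (8, 0, 2, 6, 7)
  λ_4+ρ ↦ (1, 3, 6, 5, 6)
  λ_5+ρ ↦ (1, 3, 6, 5, 6)
  λ_6+ρ ↦ (0, 0, 5, 5, 0)
  λ_7+ρ ↦ (8, 0, 2, 6, 7)
  λ_8+ρ ↦ (8, 0, 2, 6, 7)
  λ_9+ρ ↦ (1, 3, 2, 2, 11)
  λ_10+ρ ↦ (1, 2, 1, 9, 5)
  λ_11+ρ ↦ (8, 0, 2, 6, 7)
  λ_12+ρ ↦ (3, 3, 5, 11, 0)
  λ_13+ρ ↦ (1, 3, 2, 2, 11)
  λ_14+ρ ↦ (3, 3, 5, 11, 0)
  λ_15+ρ ↦ (0, 0, 5, 5, 0)
  λ_16+ρ ↦ (0, 0, 5, 5, 0)
  λ_17+ρ ↦ (0, 0, 5, 5, 0)
  λ_18+ρ ↦ (1, 3, 2, 2, 11)

6 distinct reps among the 18 weights ⇒ 6 W_23-linkage classes:

[[1, 12, 14], [2, 3, 7, 8, 11], [4, 5], [6, 15, 16, 17], [9, 13, 18], [10]]


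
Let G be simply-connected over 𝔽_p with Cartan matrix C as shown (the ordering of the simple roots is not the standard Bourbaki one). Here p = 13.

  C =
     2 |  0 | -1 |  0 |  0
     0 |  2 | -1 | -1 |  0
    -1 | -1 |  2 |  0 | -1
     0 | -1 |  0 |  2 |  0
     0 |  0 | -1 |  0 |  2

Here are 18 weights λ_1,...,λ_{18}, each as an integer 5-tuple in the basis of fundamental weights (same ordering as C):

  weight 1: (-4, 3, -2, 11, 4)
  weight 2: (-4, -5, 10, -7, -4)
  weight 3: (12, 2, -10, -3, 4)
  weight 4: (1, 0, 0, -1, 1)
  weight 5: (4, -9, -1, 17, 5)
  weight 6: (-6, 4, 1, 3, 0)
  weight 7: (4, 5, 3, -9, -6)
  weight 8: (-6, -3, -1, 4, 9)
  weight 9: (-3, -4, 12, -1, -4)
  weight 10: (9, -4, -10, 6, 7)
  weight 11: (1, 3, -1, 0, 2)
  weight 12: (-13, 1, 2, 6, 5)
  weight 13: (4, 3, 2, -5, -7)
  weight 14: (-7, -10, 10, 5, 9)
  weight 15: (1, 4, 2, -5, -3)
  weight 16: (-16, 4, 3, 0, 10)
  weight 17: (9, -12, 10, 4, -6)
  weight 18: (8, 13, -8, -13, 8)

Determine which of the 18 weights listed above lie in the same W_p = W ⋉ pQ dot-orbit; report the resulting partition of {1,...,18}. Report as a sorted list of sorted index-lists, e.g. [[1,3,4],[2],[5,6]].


Cartan matrix: type D_5 (|W|=1920); un-permuting the 5 rows.

Ā_13 reps of the 18 weights (D_5, coords as presented):

    [1] (1, 1, 2, 5, 1)
    [2] (2, 1, 1, 4, 2)
    [3] (1, 1, 2, 5, 1)
    [4] (2, 1, 1, 0, 2)
    [5] (2, 3, 0, 2, 3)
    [6] (2, 1, 1, 4, 2)
    [7] (2, 1, 1, 4, 2)
    [8] (2, 3, 0, 2, 3)
    [9] (2, 3, 0, 2, 3)
    [10] (1, 1, 2, 5, 1)
    [11] (2, 3, 0, 1, 3)
    [12] (2, 1, 1, 0, 2)
    [13] (2, 3, 0, 1, 3)
    [14] (2, 1, 1, 4, 2)
    [15] (2, 1, 1, 4, 2)
    [16] (2, 3, 0, 2, 2)
    [17] (2, 3, 0, 2, 3)
    [18] (2, 1, 1, 0, 2)

These 18 weights hit 6 W_13-dot-orbits; sizes (3, 5, 3, 4, 2, 1):

[[1, 3, 10], [2, 6, 7, 14, 15], [4, 12, 18], [5, 8, 9, 17], [11, 13], [16]]


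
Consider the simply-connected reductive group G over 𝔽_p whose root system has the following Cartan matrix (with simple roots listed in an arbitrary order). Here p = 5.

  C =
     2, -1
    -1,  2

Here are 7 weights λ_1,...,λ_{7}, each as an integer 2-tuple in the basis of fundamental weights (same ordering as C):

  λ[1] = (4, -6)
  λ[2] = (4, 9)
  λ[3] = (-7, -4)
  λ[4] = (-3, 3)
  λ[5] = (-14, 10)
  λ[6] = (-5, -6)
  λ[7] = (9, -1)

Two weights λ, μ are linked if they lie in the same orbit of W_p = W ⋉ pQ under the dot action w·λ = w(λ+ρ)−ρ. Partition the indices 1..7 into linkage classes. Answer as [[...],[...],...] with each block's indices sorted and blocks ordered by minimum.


Cartan matrix: type A_2 (|W|=6); un-permuting the 2 rows.

Each λ_j+ρ reduced to Ā_5; 2-tuples below use C's row order:

  [1] (0, 5) · [2] (0, 5) · [3] (1, 1) · [4] (2, 2) · [5] (2, 2) · [6] (1, 0) · [7] (0, 5)

Linkage partition of the 7 weights (4 classes, p=5):

[[1, 2, 7], [3], [4, 5], [6]]


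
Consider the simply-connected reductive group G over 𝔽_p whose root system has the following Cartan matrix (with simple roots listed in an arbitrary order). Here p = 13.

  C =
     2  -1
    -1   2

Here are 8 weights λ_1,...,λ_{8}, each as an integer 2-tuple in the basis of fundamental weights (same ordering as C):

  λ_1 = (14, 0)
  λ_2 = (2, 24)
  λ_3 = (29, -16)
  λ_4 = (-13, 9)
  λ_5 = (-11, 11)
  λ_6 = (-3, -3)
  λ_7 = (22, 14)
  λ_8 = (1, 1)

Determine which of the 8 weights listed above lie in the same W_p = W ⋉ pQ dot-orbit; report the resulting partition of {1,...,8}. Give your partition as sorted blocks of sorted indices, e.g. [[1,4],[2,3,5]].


Type A_2, rank 2, |W|=6; reorder rows/cols to standard.

λ_j+ρ reflected into Ā_13 (⟨·,θ^∨⟩≤13); 2-tuples as given:

  [1] (10, 2) · [2] (10, 2) · [3] (2, 2) · [4] (10, 2) · [5] (10, 2) · [6] (2, 2) · [7] (10, 2) · [8] (2, 2)

The 8 indices split into 2 linkage classes (same alcove rep ⇔ same W_13-dot-orbit):

[[1, 2, 4, 5, 7], [3, 6, 8]]


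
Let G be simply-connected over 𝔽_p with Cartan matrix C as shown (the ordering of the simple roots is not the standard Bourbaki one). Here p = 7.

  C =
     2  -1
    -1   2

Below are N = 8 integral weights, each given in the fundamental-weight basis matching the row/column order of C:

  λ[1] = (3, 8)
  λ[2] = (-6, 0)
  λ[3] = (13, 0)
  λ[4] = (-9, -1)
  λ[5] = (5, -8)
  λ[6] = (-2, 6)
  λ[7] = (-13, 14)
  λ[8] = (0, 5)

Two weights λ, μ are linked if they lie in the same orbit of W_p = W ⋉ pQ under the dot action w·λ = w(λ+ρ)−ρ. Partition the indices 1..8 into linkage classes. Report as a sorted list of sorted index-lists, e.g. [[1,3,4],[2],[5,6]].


C ↔ A_2 under row/col permutation; |W(A_2)| = 6.

Ā_7 reps of the 8 weights (A_2, coords as presented):

  [1] (2, 1) · [2] (1, 4) · [3] (1, 6) · [4] (1, 6) · [5] (1, 6) · [6] (1, 6) · [7] (1, 4) · [8] (1, 6)

These 8 weights hit 3 W_7-dot-orbits; sizes (1, 2, 5):

[[1], [2, 7], [3, 4, 5, 6, 8]]


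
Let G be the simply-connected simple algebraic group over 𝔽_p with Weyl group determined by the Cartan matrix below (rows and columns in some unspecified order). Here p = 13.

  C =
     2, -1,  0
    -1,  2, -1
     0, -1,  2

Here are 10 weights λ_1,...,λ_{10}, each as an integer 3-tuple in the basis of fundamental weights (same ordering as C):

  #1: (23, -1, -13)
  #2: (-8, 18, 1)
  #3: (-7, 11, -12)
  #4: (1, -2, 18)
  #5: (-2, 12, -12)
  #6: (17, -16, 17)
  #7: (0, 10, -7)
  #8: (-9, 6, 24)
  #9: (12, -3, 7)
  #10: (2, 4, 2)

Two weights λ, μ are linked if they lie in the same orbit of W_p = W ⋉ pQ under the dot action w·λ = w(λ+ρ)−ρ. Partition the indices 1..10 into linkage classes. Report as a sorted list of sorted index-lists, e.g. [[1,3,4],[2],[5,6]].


C ↔ A_3 under row/col permutation; |W(A_3)| = 24.

λ_j+ρ reflected into Ā_13 (⟨·,θ^∨⟩≤13); 3-tuples as given:

  λ_1 → (1, 1, 11)
  λ_2 → (1, 5, 6)
  λ_3 → (1, 5, 6)
  λ_4 → (1, 5, 6)
  λ_5 → (1, 1, 11)
  λ_6 → (3, 5, 3)
  λ_7 → (1, 5, 6)
  λ_8 → (1, 5, 6)
  λ_9 → (5, 2, 0)
  λ_10 → (3, 5, 3)

These 10 weights hit 4 W_13-dot-orbits; sizes (2, 5, 2, 1):

[[1, 5], [2, 3, 4, 7, 8], [6, 10], [9]]


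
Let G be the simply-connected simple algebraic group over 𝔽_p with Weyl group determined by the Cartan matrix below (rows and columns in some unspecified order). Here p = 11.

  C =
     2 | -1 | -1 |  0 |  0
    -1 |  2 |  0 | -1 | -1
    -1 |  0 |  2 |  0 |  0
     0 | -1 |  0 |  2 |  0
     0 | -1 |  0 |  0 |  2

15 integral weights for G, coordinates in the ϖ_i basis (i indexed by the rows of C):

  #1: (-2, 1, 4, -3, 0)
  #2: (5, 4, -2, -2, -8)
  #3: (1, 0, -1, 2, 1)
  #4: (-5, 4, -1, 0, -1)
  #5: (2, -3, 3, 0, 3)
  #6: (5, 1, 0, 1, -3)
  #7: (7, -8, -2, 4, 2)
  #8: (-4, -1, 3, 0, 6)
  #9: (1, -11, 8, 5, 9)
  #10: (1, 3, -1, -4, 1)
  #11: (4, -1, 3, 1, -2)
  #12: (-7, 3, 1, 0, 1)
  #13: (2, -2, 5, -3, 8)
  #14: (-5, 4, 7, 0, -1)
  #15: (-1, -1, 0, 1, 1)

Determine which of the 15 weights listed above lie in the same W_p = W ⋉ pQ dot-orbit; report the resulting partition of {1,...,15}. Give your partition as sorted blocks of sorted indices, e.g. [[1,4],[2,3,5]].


D_5 Cartan matrix, 5 simple roots permuted; ρ=(1,1,1,1,1).

λ_j+ρ reflected into Ā_11 (⟨·,θ^∨⟩≤11); 5-tuples as given:

    λ_1 → (0, 1, 4, 1, 0)
    λ_2 → (0, 1, 1, 2, 4)
    λ_3 → (2, 1, 0, 3, 2)
    λ_4 → (0, 1, 4, 1, 0)
    λ_5 → (1, 1, 4, 1, 2)
    λ_6 → (0, 0, 1, 2, 2)
    λ_7 → (0, 1, 1, 2, 4)
    λ_8 → (0, 1, 1, 2, 4)
    λ_9 → (0, 0, 1, 2, 2)
    λ_10 → (2, 1, 0, 3, 2)
    λ_11 → (0, 1, 4, 1, 0)
    λ_12 → (0, 1, 4, 1, 0)
    λ_13 → (2, 1, 0, 3, 2)
    λ_14 → (0, 1, 4, 1, 0)
    λ_15 → (0, 0, 1, 2, 2)

Linkage partition of the 15 weights (5 classes, p=11):

[[1, 4, 11, 12, 14], [2, 7, 8], [3, 10, 13], [5], [6, 9, 15]]
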